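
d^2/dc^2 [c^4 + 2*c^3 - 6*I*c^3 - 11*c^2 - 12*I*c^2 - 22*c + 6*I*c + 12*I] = 12*c^2 + c*(12 - 36*I) - 22 - 24*I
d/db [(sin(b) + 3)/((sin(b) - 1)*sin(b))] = (-cos(b) - 6/tan(b) + 3*cos(b)/sin(b)^2)/(sin(b) - 1)^2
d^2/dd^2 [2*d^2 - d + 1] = 4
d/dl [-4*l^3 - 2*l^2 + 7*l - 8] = -12*l^2 - 4*l + 7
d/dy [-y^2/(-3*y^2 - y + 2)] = y*(y - 4)/(9*y^4 + 6*y^3 - 11*y^2 - 4*y + 4)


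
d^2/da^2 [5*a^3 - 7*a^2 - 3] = 30*a - 14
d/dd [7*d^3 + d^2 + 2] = d*(21*d + 2)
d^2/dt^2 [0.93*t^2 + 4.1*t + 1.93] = 1.86000000000000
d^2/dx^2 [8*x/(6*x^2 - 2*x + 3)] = 32*(2*x*(6*x - 1)^2 + (1 - 9*x)*(6*x^2 - 2*x + 3))/(6*x^2 - 2*x + 3)^3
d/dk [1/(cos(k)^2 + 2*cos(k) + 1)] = 2*sin(k)/(cos(k) + 1)^3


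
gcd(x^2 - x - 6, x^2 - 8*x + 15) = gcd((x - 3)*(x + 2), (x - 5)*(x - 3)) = x - 3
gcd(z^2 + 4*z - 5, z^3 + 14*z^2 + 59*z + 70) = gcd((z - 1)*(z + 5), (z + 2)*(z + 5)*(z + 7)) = z + 5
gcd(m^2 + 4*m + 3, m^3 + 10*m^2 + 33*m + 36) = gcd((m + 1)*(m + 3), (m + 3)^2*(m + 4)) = m + 3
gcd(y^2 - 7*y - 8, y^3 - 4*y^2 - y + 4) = y + 1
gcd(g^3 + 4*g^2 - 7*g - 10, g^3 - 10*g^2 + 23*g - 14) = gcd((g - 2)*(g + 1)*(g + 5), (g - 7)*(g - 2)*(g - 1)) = g - 2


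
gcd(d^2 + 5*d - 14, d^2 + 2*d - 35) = d + 7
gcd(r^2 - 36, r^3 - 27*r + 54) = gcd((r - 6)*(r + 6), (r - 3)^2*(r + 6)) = r + 6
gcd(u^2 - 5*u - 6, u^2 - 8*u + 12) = u - 6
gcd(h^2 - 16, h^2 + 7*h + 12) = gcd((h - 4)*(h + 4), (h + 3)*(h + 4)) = h + 4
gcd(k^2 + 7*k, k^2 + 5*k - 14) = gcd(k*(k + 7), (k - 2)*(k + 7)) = k + 7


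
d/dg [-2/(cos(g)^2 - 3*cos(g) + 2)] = 2*(3 - 2*cos(g))*sin(g)/(cos(g)^2 - 3*cos(g) + 2)^2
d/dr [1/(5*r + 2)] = -5/(5*r + 2)^2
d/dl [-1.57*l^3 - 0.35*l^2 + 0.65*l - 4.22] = -4.71*l^2 - 0.7*l + 0.65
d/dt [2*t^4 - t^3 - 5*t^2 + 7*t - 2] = 8*t^3 - 3*t^2 - 10*t + 7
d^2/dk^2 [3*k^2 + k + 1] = 6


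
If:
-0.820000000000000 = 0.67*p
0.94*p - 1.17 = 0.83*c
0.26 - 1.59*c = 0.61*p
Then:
No Solution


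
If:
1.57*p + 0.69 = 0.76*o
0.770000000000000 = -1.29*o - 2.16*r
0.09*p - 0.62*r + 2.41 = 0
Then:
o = -6.26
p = -3.47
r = 3.38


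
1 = 1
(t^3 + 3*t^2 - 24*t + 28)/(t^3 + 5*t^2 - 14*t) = (t - 2)/t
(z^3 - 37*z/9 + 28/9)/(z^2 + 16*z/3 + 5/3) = (9*z^3 - 37*z + 28)/(3*(3*z^2 + 16*z + 5))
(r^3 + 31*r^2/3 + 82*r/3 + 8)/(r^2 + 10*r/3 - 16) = (3*r^2 + 13*r + 4)/(3*r - 8)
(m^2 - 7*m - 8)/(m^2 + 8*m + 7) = (m - 8)/(m + 7)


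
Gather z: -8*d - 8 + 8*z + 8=-8*d + 8*z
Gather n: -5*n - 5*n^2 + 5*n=-5*n^2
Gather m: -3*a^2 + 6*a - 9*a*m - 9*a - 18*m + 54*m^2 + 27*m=-3*a^2 - 3*a + 54*m^2 + m*(9 - 9*a)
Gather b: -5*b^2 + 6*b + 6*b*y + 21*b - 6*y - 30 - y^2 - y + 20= -5*b^2 + b*(6*y + 27) - y^2 - 7*y - 10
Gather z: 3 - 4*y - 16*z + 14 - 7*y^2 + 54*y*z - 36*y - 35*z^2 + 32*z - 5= -7*y^2 - 40*y - 35*z^2 + z*(54*y + 16) + 12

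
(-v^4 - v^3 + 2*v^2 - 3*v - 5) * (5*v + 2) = -5*v^5 - 7*v^4 + 8*v^3 - 11*v^2 - 31*v - 10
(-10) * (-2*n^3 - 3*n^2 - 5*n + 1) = 20*n^3 + 30*n^2 + 50*n - 10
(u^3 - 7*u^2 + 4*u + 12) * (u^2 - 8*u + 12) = u^5 - 15*u^4 + 72*u^3 - 104*u^2 - 48*u + 144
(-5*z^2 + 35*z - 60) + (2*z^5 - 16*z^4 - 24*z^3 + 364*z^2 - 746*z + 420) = 2*z^5 - 16*z^4 - 24*z^3 + 359*z^2 - 711*z + 360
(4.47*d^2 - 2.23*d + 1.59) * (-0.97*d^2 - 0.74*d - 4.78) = -4.3359*d^4 - 1.1447*d^3 - 21.2587*d^2 + 9.4828*d - 7.6002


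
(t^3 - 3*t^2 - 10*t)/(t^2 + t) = (t^2 - 3*t - 10)/(t + 1)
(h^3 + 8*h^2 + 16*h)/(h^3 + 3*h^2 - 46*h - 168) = h*(h + 4)/(h^2 - h - 42)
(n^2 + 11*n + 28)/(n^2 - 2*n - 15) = (n^2 + 11*n + 28)/(n^2 - 2*n - 15)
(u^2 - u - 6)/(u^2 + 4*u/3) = 3*(u^2 - u - 6)/(u*(3*u + 4))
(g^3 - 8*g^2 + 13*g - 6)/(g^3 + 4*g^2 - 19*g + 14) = (g^2 - 7*g + 6)/(g^2 + 5*g - 14)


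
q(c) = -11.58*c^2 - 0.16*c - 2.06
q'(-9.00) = 208.28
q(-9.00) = -938.60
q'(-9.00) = 208.28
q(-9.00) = -938.60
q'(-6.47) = 149.69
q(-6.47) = -485.77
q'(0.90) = -21.00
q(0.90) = -11.58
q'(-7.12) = 164.74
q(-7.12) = -587.96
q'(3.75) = -87.01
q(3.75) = -165.50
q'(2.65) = -61.53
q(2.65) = -83.80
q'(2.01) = -46.71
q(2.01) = -49.17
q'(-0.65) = 14.89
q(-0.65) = -6.85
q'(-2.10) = 48.48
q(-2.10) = -52.79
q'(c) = -23.16*c - 0.16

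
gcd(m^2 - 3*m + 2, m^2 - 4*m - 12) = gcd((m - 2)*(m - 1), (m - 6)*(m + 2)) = 1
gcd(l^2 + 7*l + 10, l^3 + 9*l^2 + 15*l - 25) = l + 5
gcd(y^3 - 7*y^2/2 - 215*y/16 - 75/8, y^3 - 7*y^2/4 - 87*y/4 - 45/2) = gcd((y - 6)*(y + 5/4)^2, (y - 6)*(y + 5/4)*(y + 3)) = y^2 - 19*y/4 - 15/2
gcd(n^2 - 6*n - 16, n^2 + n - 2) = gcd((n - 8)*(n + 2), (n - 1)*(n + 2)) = n + 2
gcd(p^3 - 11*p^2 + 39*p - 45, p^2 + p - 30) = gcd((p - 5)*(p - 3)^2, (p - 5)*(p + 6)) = p - 5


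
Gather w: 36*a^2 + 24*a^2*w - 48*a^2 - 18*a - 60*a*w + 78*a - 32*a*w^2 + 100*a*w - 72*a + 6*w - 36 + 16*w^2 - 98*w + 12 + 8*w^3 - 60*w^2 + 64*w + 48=-12*a^2 - 12*a + 8*w^3 + w^2*(-32*a - 44) + w*(24*a^2 + 40*a - 28) + 24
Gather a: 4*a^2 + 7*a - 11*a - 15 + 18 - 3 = 4*a^2 - 4*a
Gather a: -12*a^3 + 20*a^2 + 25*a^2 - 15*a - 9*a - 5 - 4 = -12*a^3 + 45*a^2 - 24*a - 9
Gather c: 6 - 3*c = 6 - 3*c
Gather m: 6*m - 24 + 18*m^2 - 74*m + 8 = 18*m^2 - 68*m - 16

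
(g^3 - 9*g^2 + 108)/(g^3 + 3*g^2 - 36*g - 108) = (g - 6)/(g + 6)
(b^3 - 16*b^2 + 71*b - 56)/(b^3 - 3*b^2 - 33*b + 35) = (b - 8)/(b + 5)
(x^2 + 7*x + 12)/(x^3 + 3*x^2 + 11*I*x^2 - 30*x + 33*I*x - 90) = (x + 4)/(x^2 + 11*I*x - 30)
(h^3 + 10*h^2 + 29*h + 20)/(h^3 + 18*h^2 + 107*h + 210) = (h^2 + 5*h + 4)/(h^2 + 13*h + 42)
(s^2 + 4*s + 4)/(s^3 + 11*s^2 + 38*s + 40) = (s + 2)/(s^2 + 9*s + 20)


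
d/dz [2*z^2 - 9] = 4*z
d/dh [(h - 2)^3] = 3*(h - 2)^2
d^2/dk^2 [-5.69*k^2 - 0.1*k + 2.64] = -11.3800000000000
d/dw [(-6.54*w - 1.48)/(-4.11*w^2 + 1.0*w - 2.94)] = (-26.8794*w^2 - 12.1656*w + 20.7076)/(16.8921*w^4 - 8.22*w^3 + 25.1668*w^2 - 5.88*w + 8.6436)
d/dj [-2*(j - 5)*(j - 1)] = 12 - 4*j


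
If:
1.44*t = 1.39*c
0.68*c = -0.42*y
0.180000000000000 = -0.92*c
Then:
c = -0.20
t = -0.19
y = 0.32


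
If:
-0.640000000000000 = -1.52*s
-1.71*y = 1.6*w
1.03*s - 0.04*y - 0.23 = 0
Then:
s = 0.42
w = -5.44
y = 5.09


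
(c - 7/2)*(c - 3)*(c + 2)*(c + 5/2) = c^4 - 2*c^3 - 55*c^2/4 + 59*c/4 + 105/2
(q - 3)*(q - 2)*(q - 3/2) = q^3 - 13*q^2/2 + 27*q/2 - 9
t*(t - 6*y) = t^2 - 6*t*y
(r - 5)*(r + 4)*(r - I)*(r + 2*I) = r^4 - r^3 + I*r^3 - 18*r^2 - I*r^2 - 2*r - 20*I*r - 40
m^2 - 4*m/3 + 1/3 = (m - 1)*(m - 1/3)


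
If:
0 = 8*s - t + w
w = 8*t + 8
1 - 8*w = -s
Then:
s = -71/519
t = -512/519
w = 56/519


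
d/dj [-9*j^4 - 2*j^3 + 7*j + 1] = -36*j^3 - 6*j^2 + 7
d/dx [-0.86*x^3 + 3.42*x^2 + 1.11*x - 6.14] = -2.58*x^2 + 6.84*x + 1.11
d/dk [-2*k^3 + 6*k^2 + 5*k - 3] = -6*k^2 + 12*k + 5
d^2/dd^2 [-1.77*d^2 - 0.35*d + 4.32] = -3.54000000000000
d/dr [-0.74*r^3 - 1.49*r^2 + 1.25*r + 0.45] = -2.22*r^2 - 2.98*r + 1.25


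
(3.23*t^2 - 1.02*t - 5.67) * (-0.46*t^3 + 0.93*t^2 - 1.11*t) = -1.4858*t^5 + 3.4731*t^4 - 1.9257*t^3 - 4.1409*t^2 + 6.2937*t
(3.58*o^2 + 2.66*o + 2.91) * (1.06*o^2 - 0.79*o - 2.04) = 3.7948*o^4 - 0.00859999999999994*o^3 - 6.32*o^2 - 7.7253*o - 5.9364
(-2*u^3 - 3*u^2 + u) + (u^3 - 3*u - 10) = -u^3 - 3*u^2 - 2*u - 10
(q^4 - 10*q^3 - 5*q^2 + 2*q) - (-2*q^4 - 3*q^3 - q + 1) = 3*q^4 - 7*q^3 - 5*q^2 + 3*q - 1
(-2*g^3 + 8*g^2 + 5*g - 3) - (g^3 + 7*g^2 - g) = -3*g^3 + g^2 + 6*g - 3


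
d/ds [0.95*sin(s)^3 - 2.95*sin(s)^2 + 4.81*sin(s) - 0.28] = (2.85*sin(s)^2 - 5.9*sin(s) + 4.81)*cos(s)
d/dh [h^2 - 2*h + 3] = 2*h - 2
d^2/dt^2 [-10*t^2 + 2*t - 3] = -20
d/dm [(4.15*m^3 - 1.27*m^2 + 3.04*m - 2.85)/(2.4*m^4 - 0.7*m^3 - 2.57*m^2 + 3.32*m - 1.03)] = (-9.96*m^6 + 6.096*m^5 - 33.4425*m^4 + 59.172*m^3 - 15.2121*m^2 - 12.0328*m + 6.3308)/(5.76*m^8 - 3.36*m^7 - 11.846*m^6 + 19.534*m^5 - 2.9871*m^4 - 15.6228*m^3 + 16.3166*m^2 - 6.8392*m + 1.0609)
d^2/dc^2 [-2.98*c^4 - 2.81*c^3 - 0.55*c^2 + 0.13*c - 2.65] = -35.76*c^2 - 16.86*c - 1.1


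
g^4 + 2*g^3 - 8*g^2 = g^2*(g - 2)*(g + 4)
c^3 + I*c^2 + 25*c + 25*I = (c - 5*I)*(c + I)*(c + 5*I)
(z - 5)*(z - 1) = z^2 - 6*z + 5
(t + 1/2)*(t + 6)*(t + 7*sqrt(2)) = t^3 + 13*t^2/2 + 7*sqrt(2)*t^2 + 3*t + 91*sqrt(2)*t/2 + 21*sqrt(2)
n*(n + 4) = n^2 + 4*n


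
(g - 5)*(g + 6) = g^2 + g - 30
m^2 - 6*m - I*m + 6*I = (m - 6)*(m - I)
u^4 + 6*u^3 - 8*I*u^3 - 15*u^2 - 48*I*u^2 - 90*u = u*(u + 6)*(u - 5*I)*(u - 3*I)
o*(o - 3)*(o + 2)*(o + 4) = o^4 + 3*o^3 - 10*o^2 - 24*o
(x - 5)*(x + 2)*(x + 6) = x^3 + 3*x^2 - 28*x - 60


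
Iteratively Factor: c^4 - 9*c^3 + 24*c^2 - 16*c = (c - 4)*(c^3 - 5*c^2 + 4*c) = (c - 4)^2*(c^2 - c) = (c - 4)^2*(c - 1)*(c)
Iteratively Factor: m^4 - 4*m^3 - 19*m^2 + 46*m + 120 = (m - 5)*(m^3 + m^2 - 14*m - 24) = (m - 5)*(m - 4)*(m^2 + 5*m + 6) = (m - 5)*(m - 4)*(m + 2)*(m + 3)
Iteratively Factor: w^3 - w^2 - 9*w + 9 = (w - 3)*(w^2 + 2*w - 3) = (w - 3)*(w - 1)*(w + 3)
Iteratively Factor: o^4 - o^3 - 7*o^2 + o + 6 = (o + 2)*(o^3 - 3*o^2 - o + 3) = (o - 3)*(o + 2)*(o^2 - 1) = (o - 3)*(o + 1)*(o + 2)*(o - 1)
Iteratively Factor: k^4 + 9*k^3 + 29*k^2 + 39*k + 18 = (k + 3)*(k^3 + 6*k^2 + 11*k + 6) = (k + 2)*(k + 3)*(k^2 + 4*k + 3) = (k + 1)*(k + 2)*(k + 3)*(k + 3)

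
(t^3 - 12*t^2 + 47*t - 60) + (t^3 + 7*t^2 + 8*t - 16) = 2*t^3 - 5*t^2 + 55*t - 76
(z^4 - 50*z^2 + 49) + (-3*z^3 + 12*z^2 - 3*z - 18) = z^4 - 3*z^3 - 38*z^2 - 3*z + 31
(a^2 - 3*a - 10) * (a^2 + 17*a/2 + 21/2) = a^4 + 11*a^3/2 - 25*a^2 - 233*a/2 - 105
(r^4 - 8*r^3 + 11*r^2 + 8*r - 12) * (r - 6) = r^5 - 14*r^4 + 59*r^3 - 58*r^2 - 60*r + 72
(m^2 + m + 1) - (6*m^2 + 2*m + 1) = -5*m^2 - m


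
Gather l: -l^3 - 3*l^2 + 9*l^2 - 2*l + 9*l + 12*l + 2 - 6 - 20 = -l^3 + 6*l^2 + 19*l - 24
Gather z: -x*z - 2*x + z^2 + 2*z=-2*x + z^2 + z*(2 - x)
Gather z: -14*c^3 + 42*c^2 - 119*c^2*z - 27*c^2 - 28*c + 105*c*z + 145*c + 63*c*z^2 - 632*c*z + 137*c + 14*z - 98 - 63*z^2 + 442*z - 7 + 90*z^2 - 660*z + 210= -14*c^3 + 15*c^2 + 254*c + z^2*(63*c + 27) + z*(-119*c^2 - 527*c - 204) + 105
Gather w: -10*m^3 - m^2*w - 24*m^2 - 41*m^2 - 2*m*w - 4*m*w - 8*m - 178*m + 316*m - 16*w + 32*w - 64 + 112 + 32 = -10*m^3 - 65*m^2 + 130*m + w*(-m^2 - 6*m + 16) + 80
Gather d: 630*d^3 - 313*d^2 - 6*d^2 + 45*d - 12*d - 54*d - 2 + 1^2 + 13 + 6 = 630*d^3 - 319*d^2 - 21*d + 18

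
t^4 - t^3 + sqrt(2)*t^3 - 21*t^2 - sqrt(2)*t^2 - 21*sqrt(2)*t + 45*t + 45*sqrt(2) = (t - 3)^2*(t + 5)*(t + sqrt(2))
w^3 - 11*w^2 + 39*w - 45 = (w - 5)*(w - 3)^2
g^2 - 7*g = g*(g - 7)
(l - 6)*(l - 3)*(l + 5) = l^3 - 4*l^2 - 27*l + 90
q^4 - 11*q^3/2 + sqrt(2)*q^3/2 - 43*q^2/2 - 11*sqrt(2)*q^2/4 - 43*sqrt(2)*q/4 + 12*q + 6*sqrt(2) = (q - 8)*(q - 1/2)*(q + 3)*(q + sqrt(2)/2)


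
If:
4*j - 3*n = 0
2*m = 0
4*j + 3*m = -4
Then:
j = -1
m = 0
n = -4/3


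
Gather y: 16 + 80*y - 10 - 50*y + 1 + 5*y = 35*y + 7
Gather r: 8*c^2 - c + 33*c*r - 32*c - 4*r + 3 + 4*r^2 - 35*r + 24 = 8*c^2 - 33*c + 4*r^2 + r*(33*c - 39) + 27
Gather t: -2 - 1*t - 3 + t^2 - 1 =t^2 - t - 6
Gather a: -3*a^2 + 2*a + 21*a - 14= -3*a^2 + 23*a - 14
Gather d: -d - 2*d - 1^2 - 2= -3*d - 3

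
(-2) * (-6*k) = 12*k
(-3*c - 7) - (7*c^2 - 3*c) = -7*c^2 - 7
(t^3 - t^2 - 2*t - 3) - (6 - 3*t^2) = t^3 + 2*t^2 - 2*t - 9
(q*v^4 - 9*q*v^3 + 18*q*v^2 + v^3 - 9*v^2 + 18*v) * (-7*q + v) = -7*q^2*v^4 + 63*q^2*v^3 - 126*q^2*v^2 + q*v^5 - 9*q*v^4 + 11*q*v^3 + 63*q*v^2 - 126*q*v + v^4 - 9*v^3 + 18*v^2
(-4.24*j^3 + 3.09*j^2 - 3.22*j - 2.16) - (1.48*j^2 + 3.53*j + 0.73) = -4.24*j^3 + 1.61*j^2 - 6.75*j - 2.89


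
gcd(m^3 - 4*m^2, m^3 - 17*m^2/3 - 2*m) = m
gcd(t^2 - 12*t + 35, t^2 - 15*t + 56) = t - 7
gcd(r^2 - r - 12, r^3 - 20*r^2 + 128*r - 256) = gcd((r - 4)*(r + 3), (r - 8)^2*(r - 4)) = r - 4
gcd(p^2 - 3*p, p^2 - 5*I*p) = p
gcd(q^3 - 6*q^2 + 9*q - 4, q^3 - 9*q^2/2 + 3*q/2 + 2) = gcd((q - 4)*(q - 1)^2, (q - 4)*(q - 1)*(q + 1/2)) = q^2 - 5*q + 4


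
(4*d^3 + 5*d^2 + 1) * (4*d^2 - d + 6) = 16*d^5 + 16*d^4 + 19*d^3 + 34*d^2 - d + 6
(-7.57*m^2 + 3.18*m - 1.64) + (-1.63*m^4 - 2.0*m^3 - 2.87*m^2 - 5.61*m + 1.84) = -1.63*m^4 - 2.0*m^3 - 10.44*m^2 - 2.43*m + 0.2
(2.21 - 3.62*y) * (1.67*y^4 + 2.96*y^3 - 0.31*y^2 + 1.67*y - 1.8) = -6.0454*y^5 - 7.0245*y^4 + 7.6638*y^3 - 6.7305*y^2 + 10.2067*y - 3.978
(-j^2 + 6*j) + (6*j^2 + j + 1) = 5*j^2 + 7*j + 1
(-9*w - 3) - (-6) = 3 - 9*w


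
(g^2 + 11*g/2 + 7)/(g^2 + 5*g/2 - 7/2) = (g + 2)/(g - 1)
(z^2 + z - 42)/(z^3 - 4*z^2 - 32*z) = (-z^2 - z + 42)/(z*(-z^2 + 4*z + 32))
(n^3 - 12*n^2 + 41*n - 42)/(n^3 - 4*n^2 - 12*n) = (-n^3 + 12*n^2 - 41*n + 42)/(n*(-n^2 + 4*n + 12))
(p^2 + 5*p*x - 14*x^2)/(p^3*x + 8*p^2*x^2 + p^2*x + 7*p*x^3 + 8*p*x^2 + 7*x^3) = (p - 2*x)/(x*(p^2 + p*x + p + x))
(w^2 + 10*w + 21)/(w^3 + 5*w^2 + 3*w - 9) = (w + 7)/(w^2 + 2*w - 3)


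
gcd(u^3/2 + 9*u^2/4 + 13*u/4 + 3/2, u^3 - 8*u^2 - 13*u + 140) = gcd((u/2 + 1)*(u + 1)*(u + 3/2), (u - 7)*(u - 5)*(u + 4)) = 1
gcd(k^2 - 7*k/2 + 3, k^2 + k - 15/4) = k - 3/2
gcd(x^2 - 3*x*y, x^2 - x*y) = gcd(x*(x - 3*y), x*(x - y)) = x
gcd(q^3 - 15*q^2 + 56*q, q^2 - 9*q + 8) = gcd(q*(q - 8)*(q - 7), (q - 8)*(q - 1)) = q - 8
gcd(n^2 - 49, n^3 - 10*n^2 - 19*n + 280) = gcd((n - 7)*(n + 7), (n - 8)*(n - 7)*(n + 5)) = n - 7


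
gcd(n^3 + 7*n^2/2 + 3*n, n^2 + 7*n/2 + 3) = n^2 + 7*n/2 + 3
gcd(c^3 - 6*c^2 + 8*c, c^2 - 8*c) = c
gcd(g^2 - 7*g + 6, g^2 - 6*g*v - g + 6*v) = g - 1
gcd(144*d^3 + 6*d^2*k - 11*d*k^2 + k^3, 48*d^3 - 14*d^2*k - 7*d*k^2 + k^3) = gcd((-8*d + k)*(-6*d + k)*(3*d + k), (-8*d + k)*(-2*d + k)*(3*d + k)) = 24*d^2 + 5*d*k - k^2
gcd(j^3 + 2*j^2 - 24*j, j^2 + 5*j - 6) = j + 6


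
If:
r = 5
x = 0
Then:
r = 5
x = 0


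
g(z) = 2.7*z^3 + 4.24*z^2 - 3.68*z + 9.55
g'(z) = 8.1*z^2 + 8.48*z - 3.68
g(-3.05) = -16.39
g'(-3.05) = 45.81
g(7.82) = 1531.23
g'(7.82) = 557.97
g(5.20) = 484.71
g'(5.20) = 259.44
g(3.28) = 138.37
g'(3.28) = 111.28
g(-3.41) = -35.66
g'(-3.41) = 61.59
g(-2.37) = 6.14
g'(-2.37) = 21.72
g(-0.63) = 12.88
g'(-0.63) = -5.81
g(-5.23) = -241.48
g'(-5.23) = 173.53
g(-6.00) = -398.93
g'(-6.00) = 237.04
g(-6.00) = -398.93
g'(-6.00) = 237.04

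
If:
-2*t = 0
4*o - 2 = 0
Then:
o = 1/2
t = 0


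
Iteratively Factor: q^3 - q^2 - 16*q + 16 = (q - 4)*(q^2 + 3*q - 4) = (q - 4)*(q - 1)*(q + 4)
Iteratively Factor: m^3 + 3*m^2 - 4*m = (m - 1)*(m^2 + 4*m) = m*(m - 1)*(m + 4)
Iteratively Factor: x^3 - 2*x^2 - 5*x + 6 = (x - 1)*(x^2 - x - 6) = (x - 1)*(x + 2)*(x - 3)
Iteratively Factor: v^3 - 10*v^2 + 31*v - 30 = (v - 3)*(v^2 - 7*v + 10) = (v - 3)*(v - 2)*(v - 5)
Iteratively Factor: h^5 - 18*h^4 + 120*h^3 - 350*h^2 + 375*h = (h - 5)*(h^4 - 13*h^3 + 55*h^2 - 75*h) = (h - 5)^2*(h^3 - 8*h^2 + 15*h) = (h - 5)^3*(h^2 - 3*h) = (h - 5)^3*(h - 3)*(h)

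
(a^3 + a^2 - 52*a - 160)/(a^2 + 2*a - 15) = (a^2 - 4*a - 32)/(a - 3)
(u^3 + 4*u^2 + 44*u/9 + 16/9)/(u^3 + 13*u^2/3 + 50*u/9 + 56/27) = 3*(u + 2)/(3*u + 7)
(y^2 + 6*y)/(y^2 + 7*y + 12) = y*(y + 6)/(y^2 + 7*y + 12)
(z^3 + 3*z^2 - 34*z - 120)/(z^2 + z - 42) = (z^2 + 9*z + 20)/(z + 7)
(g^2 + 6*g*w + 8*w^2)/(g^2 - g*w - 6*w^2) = (-g - 4*w)/(-g + 3*w)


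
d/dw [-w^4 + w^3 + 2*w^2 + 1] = w*(-4*w^2 + 3*w + 4)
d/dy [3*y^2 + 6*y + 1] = 6*y + 6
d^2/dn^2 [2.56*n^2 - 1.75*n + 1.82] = 5.12000000000000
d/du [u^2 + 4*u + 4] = 2*u + 4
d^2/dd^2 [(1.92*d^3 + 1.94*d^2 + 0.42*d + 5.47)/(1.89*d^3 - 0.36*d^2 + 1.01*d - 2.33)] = (16.472484*d^6 - 12.988836*d^5 + 311.999688*d^4 + 60.668232*d^3 + 52.22457*d^2 + 193.023234*d + 25.024326)/(6.751269*d^9 - 3.857868*d^8 + 11.558295*d^7 - 29.138859*d^6 + 15.688647*d^5 - 28.694034*d^4 + 36.895292*d^3 - 12.993711*d^2 + 16.449567*d - 12.649337)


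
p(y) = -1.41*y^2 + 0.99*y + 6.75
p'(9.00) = -24.39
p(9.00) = -98.55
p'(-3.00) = 9.45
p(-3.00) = -8.91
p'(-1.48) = 5.16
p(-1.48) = 2.20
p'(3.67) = -9.36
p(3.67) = -8.61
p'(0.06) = 0.82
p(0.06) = 6.80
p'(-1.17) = 4.29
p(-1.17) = 3.66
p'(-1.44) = 5.05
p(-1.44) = 2.40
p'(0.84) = -1.38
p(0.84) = 6.59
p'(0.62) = -0.76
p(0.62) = 6.82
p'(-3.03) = 9.53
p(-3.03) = -9.19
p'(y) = 0.99 - 2.82*y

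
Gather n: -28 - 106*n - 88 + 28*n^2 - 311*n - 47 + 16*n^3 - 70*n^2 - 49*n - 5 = 16*n^3 - 42*n^2 - 466*n - 168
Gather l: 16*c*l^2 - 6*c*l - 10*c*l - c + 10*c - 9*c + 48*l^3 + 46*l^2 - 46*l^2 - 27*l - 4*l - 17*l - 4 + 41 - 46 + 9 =16*c*l^2 + 48*l^3 + l*(-16*c - 48)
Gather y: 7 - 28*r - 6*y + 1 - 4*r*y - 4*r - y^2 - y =-32*r - y^2 + y*(-4*r - 7) + 8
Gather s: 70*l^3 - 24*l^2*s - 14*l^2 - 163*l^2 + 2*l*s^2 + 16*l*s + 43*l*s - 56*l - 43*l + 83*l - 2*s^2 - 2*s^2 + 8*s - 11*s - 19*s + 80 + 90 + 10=70*l^3 - 177*l^2 - 16*l + s^2*(2*l - 4) + s*(-24*l^2 + 59*l - 22) + 180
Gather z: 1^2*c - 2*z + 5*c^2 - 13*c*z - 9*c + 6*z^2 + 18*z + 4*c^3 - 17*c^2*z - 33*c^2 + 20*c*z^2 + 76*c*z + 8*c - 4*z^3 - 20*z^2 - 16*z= 4*c^3 - 28*c^2 - 4*z^3 + z^2*(20*c - 14) + z*(-17*c^2 + 63*c)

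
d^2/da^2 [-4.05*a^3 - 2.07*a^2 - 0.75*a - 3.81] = -24.3*a - 4.14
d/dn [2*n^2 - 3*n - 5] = 4*n - 3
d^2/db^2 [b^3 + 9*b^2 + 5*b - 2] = 6*b + 18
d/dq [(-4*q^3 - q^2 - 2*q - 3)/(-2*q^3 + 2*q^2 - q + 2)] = (-10*q^4 - 37*q^2 + 8*q - 7)/(4*q^6 - 8*q^5 + 8*q^4 - 12*q^3 + 9*q^2 - 4*q + 4)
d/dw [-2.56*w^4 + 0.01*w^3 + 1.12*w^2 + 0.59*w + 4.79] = -10.24*w^3 + 0.03*w^2 + 2.24*w + 0.59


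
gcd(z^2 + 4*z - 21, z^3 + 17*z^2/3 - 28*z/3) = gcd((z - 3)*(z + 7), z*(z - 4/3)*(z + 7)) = z + 7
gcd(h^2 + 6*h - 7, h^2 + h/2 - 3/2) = h - 1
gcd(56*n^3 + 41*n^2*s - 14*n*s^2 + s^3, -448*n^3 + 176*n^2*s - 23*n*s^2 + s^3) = 56*n^2 - 15*n*s + s^2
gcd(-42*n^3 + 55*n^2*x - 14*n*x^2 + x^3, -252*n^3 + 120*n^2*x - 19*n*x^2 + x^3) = 42*n^2 - 13*n*x + x^2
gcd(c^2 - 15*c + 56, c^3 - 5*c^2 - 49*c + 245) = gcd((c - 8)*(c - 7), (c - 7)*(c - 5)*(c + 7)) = c - 7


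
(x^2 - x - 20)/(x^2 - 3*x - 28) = (x - 5)/(x - 7)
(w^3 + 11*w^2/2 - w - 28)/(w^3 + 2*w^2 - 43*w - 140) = (w^2 + 3*w/2 - 7)/(w^2 - 2*w - 35)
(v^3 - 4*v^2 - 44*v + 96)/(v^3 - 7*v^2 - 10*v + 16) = (v^2 + 4*v - 12)/(v^2 + v - 2)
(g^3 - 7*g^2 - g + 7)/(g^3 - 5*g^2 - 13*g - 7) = (g - 1)/(g + 1)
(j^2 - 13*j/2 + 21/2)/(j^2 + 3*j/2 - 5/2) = (2*j^2 - 13*j + 21)/(2*j^2 + 3*j - 5)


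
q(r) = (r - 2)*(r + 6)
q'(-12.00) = -20.00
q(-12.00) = 84.00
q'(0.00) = 4.00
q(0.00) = -12.00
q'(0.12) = 4.24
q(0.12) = -11.51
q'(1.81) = 7.62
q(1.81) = -1.48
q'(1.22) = 6.44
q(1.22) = -5.63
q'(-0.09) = 3.82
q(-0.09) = -12.35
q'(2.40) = 8.80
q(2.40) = 3.36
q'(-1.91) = 0.18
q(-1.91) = -15.99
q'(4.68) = 13.36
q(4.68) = 28.62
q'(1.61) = 7.22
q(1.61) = -2.97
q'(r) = 2*r + 4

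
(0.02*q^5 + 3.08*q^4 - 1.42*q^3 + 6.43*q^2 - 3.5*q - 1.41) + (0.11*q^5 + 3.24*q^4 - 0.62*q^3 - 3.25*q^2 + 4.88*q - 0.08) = 0.13*q^5 + 6.32*q^4 - 2.04*q^3 + 3.18*q^2 + 1.38*q - 1.49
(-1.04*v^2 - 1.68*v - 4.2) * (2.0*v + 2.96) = -2.08*v^3 - 6.4384*v^2 - 13.3728*v - 12.432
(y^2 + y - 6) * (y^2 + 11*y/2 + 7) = y^4 + 13*y^3/2 + 13*y^2/2 - 26*y - 42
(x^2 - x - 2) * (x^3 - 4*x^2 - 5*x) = x^5 - 5*x^4 - 3*x^3 + 13*x^2 + 10*x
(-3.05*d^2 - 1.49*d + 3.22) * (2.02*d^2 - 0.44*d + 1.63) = -6.161*d^4 - 1.6678*d^3 + 2.1885*d^2 - 3.8455*d + 5.2486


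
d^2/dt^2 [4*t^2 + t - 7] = 8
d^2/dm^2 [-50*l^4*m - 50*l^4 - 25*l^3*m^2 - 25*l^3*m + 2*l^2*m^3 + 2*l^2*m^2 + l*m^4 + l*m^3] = 2*l*(-25*l^2 + 6*l*m + 2*l + 6*m^2 + 3*m)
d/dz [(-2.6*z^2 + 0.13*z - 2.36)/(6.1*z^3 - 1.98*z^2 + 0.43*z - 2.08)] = (15.86*z^4 - 1.586*z^3 + 42.3274*z^2 + 1.4704*z + 0.7444)/(37.21*z^6 - 24.156*z^5 + 9.1664*z^4 - 27.0788*z^3 + 8.4217*z^2 - 1.7888*z + 4.3264)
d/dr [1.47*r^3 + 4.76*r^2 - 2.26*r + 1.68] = 4.41*r^2 + 9.52*r - 2.26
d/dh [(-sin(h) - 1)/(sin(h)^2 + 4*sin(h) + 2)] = (sin(h)^2 + 2*sin(h) + 2)*cos(h)/(sin(h)^2 + 4*sin(h) + 2)^2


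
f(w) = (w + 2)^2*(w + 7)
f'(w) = (w + 2)^2 + (w + 7)*(2*w + 4) = (w + 2)*(3*w + 16)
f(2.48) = 190.27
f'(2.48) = 105.01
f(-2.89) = 3.26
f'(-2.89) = -6.52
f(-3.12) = 4.87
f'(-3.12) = -7.44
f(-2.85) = 3.00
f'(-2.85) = -6.33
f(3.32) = 292.08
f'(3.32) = 138.11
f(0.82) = 62.19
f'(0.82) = 52.06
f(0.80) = 61.15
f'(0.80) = 51.52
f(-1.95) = 0.01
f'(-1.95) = 0.51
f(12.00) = 3724.00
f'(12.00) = 728.00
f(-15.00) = -1352.00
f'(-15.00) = 377.00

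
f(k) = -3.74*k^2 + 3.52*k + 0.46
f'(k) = 3.52 - 7.48*k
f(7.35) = -175.71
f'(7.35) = -51.46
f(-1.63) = -15.21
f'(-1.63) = 15.71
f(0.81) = 0.86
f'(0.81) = -2.54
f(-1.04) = -7.25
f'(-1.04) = 11.30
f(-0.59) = -2.92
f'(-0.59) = 7.93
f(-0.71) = -3.92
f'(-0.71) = 8.83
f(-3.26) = -50.76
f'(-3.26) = 27.90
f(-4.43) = -88.53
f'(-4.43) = 36.66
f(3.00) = -22.64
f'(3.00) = -18.92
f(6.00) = -113.06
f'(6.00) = -41.36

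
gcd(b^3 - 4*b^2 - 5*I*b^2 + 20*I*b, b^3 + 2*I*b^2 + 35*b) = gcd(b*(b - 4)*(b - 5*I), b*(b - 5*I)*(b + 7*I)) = b^2 - 5*I*b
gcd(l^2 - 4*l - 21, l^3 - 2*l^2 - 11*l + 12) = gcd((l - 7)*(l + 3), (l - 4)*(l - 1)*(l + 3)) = l + 3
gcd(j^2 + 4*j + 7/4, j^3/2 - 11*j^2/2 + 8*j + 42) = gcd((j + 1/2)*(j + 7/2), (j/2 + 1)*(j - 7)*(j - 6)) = 1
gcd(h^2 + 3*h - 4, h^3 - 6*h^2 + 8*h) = 1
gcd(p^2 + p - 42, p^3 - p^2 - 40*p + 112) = p + 7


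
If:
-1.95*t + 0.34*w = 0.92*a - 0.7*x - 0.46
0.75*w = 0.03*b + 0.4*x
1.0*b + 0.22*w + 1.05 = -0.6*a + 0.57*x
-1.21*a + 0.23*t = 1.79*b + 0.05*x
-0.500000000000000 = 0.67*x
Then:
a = 9.71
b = -7.15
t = -4.73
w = -0.68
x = -0.75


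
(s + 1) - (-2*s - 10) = 3*s + 11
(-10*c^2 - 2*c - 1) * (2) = -20*c^2 - 4*c - 2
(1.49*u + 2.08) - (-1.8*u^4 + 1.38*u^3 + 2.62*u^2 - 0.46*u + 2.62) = 1.8*u^4 - 1.38*u^3 - 2.62*u^2 + 1.95*u - 0.54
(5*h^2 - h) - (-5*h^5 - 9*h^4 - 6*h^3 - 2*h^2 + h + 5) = 5*h^5 + 9*h^4 + 6*h^3 + 7*h^2 - 2*h - 5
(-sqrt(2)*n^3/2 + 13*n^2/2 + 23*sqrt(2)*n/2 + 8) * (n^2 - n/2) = -sqrt(2)*n^5/2 + sqrt(2)*n^4/4 + 13*n^4/2 - 13*n^3/4 + 23*sqrt(2)*n^3/2 - 23*sqrt(2)*n^2/4 + 8*n^2 - 4*n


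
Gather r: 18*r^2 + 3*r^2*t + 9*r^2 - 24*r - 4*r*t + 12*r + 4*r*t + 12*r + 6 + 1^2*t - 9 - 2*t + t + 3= r^2*(3*t + 27)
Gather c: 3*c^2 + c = 3*c^2 + c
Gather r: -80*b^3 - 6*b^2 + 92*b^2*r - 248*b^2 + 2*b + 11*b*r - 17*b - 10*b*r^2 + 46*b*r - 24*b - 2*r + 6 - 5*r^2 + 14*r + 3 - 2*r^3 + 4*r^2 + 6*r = -80*b^3 - 254*b^2 - 39*b - 2*r^3 + r^2*(-10*b - 1) + r*(92*b^2 + 57*b + 18) + 9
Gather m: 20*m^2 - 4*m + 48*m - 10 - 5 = 20*m^2 + 44*m - 15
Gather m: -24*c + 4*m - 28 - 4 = -24*c + 4*m - 32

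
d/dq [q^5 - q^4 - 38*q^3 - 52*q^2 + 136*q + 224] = 5*q^4 - 4*q^3 - 114*q^2 - 104*q + 136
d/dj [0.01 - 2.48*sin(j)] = -2.48*cos(j)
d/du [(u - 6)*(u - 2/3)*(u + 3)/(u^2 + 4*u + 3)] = (u^2 + 2*u - 32/3)/(u^2 + 2*u + 1)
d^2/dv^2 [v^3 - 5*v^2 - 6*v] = 6*v - 10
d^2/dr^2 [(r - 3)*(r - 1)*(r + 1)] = 6*r - 6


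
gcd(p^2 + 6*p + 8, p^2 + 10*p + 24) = p + 4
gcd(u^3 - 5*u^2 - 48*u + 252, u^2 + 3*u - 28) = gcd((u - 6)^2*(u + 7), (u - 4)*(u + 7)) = u + 7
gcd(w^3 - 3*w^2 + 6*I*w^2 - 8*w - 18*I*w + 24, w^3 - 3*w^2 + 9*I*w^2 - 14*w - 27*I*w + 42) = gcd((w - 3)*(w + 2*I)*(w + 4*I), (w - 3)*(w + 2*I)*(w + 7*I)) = w^2 + w*(-3 + 2*I) - 6*I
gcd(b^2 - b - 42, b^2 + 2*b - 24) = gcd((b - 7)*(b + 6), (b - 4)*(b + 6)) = b + 6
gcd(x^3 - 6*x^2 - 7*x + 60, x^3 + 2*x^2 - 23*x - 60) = x^2 - 2*x - 15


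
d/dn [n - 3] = 1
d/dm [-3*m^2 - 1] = -6*m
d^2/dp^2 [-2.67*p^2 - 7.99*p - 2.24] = -5.34000000000000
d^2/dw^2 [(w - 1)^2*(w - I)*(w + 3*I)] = 12*w^2 + 12*w*(-1 + I) + 8 - 8*I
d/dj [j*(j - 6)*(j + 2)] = 3*j^2 - 8*j - 12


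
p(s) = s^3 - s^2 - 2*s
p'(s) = 3*s^2 - 2*s - 2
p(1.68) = -1.44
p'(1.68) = 3.11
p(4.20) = 48.05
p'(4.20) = 42.52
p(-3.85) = -64.19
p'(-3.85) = 50.17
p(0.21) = -0.45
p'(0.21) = -2.29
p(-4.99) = -139.17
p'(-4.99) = 82.68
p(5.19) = 102.48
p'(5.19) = 68.43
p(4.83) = 79.69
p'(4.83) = 58.33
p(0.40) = -0.90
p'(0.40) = -2.32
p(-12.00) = -1848.00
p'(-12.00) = 454.00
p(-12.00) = -1848.00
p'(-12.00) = 454.00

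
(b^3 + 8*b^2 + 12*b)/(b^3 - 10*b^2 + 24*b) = (b^2 + 8*b + 12)/(b^2 - 10*b + 24)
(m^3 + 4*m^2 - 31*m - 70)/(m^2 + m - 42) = (m^2 - 3*m - 10)/(m - 6)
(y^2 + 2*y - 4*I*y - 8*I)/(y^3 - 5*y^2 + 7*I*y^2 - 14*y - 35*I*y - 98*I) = (y - 4*I)/(y^2 + 7*y*(-1 + I) - 49*I)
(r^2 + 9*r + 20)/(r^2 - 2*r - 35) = (r + 4)/(r - 7)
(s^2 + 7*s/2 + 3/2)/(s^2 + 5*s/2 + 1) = (s + 3)/(s + 2)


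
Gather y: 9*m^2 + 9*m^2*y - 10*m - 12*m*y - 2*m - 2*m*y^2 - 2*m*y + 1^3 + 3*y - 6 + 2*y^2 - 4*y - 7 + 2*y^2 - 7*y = 9*m^2 - 12*m + y^2*(4 - 2*m) + y*(9*m^2 - 14*m - 8) - 12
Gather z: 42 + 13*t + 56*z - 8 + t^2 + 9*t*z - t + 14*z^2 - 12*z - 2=t^2 + 12*t + 14*z^2 + z*(9*t + 44) + 32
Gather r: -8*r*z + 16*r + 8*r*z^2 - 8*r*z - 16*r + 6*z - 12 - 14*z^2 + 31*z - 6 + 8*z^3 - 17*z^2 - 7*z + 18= r*(8*z^2 - 16*z) + 8*z^3 - 31*z^2 + 30*z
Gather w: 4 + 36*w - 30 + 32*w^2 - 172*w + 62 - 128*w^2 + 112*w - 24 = -96*w^2 - 24*w + 12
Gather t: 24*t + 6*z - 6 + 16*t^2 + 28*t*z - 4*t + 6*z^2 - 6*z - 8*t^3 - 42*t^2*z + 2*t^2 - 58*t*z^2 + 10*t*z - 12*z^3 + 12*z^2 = -8*t^3 + t^2*(18 - 42*z) + t*(-58*z^2 + 38*z + 20) - 12*z^3 + 18*z^2 - 6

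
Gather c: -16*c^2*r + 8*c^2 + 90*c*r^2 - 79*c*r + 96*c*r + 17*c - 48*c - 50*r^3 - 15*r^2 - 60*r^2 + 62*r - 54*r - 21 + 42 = c^2*(8 - 16*r) + c*(90*r^2 + 17*r - 31) - 50*r^3 - 75*r^2 + 8*r + 21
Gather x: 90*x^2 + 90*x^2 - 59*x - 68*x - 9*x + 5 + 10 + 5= 180*x^2 - 136*x + 20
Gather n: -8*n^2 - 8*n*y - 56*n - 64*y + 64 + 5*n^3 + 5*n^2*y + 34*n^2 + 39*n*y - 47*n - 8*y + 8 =5*n^3 + n^2*(5*y + 26) + n*(31*y - 103) - 72*y + 72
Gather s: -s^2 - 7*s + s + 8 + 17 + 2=-s^2 - 6*s + 27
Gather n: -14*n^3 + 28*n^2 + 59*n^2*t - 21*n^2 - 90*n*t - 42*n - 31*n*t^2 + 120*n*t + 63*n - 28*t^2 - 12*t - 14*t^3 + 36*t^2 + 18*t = -14*n^3 + n^2*(59*t + 7) + n*(-31*t^2 + 30*t + 21) - 14*t^3 + 8*t^2 + 6*t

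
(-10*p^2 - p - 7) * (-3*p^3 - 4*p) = 30*p^5 + 3*p^4 + 61*p^3 + 4*p^2 + 28*p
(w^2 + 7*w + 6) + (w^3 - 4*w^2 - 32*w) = w^3 - 3*w^2 - 25*w + 6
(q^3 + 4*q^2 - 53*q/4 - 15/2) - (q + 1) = q^3 + 4*q^2 - 57*q/4 - 17/2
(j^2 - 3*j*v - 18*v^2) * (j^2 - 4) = j^4 - 3*j^3*v - 18*j^2*v^2 - 4*j^2 + 12*j*v + 72*v^2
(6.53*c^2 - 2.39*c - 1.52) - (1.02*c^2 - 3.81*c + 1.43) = 5.51*c^2 + 1.42*c - 2.95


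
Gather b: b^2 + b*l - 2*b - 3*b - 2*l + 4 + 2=b^2 + b*(l - 5) - 2*l + 6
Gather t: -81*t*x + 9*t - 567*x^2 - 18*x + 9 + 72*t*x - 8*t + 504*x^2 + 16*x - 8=t*(1 - 9*x) - 63*x^2 - 2*x + 1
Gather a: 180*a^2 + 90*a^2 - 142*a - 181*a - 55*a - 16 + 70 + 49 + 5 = 270*a^2 - 378*a + 108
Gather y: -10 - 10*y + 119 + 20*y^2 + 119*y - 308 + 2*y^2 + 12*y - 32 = 22*y^2 + 121*y - 231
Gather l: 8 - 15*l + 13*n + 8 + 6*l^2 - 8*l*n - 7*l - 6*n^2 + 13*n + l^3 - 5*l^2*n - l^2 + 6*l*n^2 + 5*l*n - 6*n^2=l^3 + l^2*(5 - 5*n) + l*(6*n^2 - 3*n - 22) - 12*n^2 + 26*n + 16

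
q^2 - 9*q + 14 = (q - 7)*(q - 2)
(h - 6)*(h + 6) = h^2 - 36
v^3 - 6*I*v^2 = v^2*(v - 6*I)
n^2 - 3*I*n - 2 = (n - 2*I)*(n - I)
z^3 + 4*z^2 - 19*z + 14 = (z - 2)*(z - 1)*(z + 7)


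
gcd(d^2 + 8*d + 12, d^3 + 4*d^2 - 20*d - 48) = d^2 + 8*d + 12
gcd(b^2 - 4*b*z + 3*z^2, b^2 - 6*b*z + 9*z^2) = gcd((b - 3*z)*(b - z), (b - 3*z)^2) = -b + 3*z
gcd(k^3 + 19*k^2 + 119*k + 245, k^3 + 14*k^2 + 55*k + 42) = k + 7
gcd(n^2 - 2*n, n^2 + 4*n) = n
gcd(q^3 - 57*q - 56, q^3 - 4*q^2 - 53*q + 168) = q^2 - q - 56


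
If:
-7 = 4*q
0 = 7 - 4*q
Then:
No Solution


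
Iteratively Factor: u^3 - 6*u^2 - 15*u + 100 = (u + 4)*(u^2 - 10*u + 25) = (u - 5)*(u + 4)*(u - 5)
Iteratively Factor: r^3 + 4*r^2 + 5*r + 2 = (r + 1)*(r^2 + 3*r + 2) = (r + 1)^2*(r + 2)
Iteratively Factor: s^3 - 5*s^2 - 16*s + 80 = (s - 4)*(s^2 - s - 20) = (s - 4)*(s + 4)*(s - 5)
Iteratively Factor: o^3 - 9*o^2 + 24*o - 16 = (o - 4)*(o^2 - 5*o + 4) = (o - 4)^2*(o - 1)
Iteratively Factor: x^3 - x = (x)*(x^2 - 1) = x*(x + 1)*(x - 1)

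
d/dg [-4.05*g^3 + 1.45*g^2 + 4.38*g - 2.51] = -12.15*g^2 + 2.9*g + 4.38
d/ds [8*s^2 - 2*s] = 16*s - 2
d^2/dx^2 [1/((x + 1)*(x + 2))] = 2*((x + 1)^2 + (x + 1)*(x + 2) + (x + 2)^2)/((x + 1)^3*(x + 2)^3)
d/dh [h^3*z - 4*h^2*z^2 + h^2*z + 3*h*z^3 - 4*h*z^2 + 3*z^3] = z*(3*h^2 - 8*h*z + 2*h + 3*z^2 - 4*z)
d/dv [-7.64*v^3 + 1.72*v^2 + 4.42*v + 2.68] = -22.92*v^2 + 3.44*v + 4.42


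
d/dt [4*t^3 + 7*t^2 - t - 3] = 12*t^2 + 14*t - 1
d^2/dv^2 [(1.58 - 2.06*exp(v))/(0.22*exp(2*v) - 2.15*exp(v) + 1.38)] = (-0.099704*exp(4*v) - 0.668491999999999*exp(3*v) + 1.510476*exp(2*v) - 0.727221999999998*exp(v) + 0.764796)*exp(v)/(0.010648*exp(6*v) - 0.31218*exp(5*v) + 3.251226*exp(4*v) - 13.854815*exp(3*v) + 20.394054*exp(2*v) - 12.28338*exp(v) + 2.628072)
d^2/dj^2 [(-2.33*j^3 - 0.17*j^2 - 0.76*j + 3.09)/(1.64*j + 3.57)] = (-12.533536*j^3 - 81.850104*j^2 - 178.173702*j + 21.187758)/(4.410944*j^3 + 28.805616*j^2 + 62.704908*j + 45.499293)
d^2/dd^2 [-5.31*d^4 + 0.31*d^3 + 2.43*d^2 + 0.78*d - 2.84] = -63.72*d^2 + 1.86*d + 4.86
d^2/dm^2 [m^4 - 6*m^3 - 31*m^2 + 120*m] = 12*m^2 - 36*m - 62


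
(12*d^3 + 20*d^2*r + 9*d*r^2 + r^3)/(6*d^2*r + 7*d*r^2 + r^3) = (2*d + r)/r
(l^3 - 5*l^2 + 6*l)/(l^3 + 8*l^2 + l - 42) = l*(l - 3)/(l^2 + 10*l + 21)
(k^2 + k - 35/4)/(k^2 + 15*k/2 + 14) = (k - 5/2)/(k + 4)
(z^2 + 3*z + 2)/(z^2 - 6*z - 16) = (z + 1)/(z - 8)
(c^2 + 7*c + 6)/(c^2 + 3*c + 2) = (c + 6)/(c + 2)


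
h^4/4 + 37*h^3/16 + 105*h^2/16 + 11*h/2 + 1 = (h/4 + 1)*(h + 1/4)*(h + 1)*(h + 4)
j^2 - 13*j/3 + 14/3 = (j - 7/3)*(j - 2)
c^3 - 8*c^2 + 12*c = c*(c - 6)*(c - 2)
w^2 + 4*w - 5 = (w - 1)*(w + 5)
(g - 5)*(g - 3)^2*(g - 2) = g^4 - 13*g^3 + 61*g^2 - 123*g + 90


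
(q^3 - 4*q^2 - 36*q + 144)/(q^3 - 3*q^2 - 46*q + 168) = (q + 6)/(q + 7)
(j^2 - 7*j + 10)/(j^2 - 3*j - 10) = (j - 2)/(j + 2)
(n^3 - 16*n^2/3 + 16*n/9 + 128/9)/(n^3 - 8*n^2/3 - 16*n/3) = (n - 8/3)/n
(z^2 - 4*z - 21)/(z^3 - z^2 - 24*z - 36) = (z - 7)/(z^2 - 4*z - 12)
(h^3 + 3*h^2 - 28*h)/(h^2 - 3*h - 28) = h*(-h^2 - 3*h + 28)/(-h^2 + 3*h + 28)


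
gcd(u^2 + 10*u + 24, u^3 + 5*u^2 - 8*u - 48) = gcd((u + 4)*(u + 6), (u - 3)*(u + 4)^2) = u + 4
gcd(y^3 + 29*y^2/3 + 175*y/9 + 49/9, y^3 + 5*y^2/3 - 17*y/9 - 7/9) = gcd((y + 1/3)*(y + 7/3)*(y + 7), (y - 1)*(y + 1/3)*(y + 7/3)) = y^2 + 8*y/3 + 7/9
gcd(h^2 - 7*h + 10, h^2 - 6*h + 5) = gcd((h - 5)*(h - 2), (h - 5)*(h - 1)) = h - 5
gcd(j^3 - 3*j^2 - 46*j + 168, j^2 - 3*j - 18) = j - 6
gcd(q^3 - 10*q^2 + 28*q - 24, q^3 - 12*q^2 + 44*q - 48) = q^2 - 8*q + 12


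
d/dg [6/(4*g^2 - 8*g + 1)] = 48*(1 - g)/(4*g^2 - 8*g + 1)^2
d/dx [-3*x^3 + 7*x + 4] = 7 - 9*x^2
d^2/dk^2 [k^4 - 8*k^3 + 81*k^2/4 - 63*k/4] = 12*k^2 - 48*k + 81/2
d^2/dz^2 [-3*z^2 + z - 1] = -6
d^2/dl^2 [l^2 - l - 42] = 2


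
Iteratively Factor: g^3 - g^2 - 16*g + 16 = (g + 4)*(g^2 - 5*g + 4) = (g - 4)*(g + 4)*(g - 1)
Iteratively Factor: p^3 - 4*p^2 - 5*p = (p)*(p^2 - 4*p - 5) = p*(p - 5)*(p + 1)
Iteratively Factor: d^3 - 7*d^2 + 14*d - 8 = (d - 1)*(d^2 - 6*d + 8) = (d - 2)*(d - 1)*(d - 4)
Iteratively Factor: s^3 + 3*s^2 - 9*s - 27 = (s - 3)*(s^2 + 6*s + 9) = (s - 3)*(s + 3)*(s + 3)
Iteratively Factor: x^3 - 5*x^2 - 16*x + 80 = (x - 5)*(x^2 - 16) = (x - 5)*(x - 4)*(x + 4)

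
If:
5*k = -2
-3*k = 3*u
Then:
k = -2/5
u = 2/5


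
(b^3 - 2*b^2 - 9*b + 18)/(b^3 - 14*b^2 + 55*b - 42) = (b^3 - 2*b^2 - 9*b + 18)/(b^3 - 14*b^2 + 55*b - 42)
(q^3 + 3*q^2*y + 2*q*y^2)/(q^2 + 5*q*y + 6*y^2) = q*(q + y)/(q + 3*y)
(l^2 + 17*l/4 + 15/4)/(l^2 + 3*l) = (l + 5/4)/l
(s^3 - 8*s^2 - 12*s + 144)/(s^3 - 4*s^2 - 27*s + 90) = (s^2 - 2*s - 24)/(s^2 + 2*s - 15)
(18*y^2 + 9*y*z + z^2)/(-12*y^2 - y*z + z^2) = (-6*y - z)/(4*y - z)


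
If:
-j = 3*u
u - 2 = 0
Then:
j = -6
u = 2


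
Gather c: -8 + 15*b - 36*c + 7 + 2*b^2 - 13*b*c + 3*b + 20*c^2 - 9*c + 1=2*b^2 + 18*b + 20*c^2 + c*(-13*b - 45)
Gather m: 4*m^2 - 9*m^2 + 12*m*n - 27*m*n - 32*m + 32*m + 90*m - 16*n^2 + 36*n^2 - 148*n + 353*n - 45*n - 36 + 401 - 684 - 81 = -5*m^2 + m*(90 - 15*n) + 20*n^2 + 160*n - 400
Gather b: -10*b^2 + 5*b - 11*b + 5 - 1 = -10*b^2 - 6*b + 4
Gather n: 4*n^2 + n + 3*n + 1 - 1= 4*n^2 + 4*n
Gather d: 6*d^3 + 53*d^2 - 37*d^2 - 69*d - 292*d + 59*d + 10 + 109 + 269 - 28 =6*d^3 + 16*d^2 - 302*d + 360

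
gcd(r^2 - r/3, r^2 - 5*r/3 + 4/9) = r - 1/3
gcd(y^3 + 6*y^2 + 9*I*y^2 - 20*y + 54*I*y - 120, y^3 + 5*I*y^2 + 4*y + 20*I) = y + 5*I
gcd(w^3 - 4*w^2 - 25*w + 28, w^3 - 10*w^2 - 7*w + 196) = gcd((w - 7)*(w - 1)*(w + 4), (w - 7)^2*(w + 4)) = w^2 - 3*w - 28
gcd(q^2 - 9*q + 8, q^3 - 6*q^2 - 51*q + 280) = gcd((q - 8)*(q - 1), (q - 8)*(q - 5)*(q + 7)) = q - 8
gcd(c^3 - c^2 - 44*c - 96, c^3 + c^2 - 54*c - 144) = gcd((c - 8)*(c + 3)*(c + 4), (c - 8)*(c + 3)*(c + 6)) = c^2 - 5*c - 24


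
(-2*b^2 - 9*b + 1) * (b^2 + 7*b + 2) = -2*b^4 - 23*b^3 - 66*b^2 - 11*b + 2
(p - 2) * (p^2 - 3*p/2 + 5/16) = p^3 - 7*p^2/2 + 53*p/16 - 5/8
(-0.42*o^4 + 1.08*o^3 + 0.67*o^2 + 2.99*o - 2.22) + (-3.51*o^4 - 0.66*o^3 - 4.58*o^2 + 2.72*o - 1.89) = -3.93*o^4 + 0.42*o^3 - 3.91*o^2 + 5.71*o - 4.11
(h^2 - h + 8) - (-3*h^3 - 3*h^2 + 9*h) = 3*h^3 + 4*h^2 - 10*h + 8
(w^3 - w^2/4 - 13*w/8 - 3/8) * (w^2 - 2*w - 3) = w^5 - 9*w^4/4 - 33*w^3/8 + 29*w^2/8 + 45*w/8 + 9/8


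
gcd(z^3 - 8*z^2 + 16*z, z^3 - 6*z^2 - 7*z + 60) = z - 4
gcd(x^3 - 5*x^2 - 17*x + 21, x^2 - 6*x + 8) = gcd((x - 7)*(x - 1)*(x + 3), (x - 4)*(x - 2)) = 1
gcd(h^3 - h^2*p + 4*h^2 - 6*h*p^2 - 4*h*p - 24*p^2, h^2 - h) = 1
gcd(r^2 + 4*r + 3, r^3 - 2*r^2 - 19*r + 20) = 1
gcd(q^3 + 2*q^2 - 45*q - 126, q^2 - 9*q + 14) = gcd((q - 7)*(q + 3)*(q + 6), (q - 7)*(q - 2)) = q - 7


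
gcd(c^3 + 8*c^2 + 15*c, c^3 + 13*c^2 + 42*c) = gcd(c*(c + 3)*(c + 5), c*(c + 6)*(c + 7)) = c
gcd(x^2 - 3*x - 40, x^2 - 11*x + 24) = x - 8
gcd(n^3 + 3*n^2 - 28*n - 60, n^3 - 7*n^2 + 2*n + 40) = n^2 - 3*n - 10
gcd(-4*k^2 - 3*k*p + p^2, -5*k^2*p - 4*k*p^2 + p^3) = k + p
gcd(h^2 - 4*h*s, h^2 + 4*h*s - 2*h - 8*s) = 1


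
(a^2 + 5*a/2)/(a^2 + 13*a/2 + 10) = a/(a + 4)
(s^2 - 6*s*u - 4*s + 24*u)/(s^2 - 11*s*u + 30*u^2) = (s - 4)/(s - 5*u)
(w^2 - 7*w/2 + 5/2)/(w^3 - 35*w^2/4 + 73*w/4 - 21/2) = 2*(2*w - 5)/(4*w^2 - 31*w + 42)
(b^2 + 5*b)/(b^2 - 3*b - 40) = b/(b - 8)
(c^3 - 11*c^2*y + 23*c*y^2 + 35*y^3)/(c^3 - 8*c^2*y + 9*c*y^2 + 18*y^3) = (c^2 - 12*c*y + 35*y^2)/(c^2 - 9*c*y + 18*y^2)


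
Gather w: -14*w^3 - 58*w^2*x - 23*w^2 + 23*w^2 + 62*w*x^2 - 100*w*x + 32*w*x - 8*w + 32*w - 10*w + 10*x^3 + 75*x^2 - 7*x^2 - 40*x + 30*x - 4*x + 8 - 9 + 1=-14*w^3 - 58*w^2*x + w*(62*x^2 - 68*x + 14) + 10*x^3 + 68*x^2 - 14*x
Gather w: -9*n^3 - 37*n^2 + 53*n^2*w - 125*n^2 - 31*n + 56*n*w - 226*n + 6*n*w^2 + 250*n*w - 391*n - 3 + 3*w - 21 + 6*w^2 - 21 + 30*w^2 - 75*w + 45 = -9*n^3 - 162*n^2 - 648*n + w^2*(6*n + 36) + w*(53*n^2 + 306*n - 72)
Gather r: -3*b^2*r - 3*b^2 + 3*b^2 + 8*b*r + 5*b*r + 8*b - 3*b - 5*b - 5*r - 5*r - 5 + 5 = r*(-3*b^2 + 13*b - 10)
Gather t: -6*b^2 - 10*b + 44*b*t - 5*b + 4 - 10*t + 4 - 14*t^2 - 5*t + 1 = -6*b^2 - 15*b - 14*t^2 + t*(44*b - 15) + 9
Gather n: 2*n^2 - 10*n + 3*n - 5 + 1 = 2*n^2 - 7*n - 4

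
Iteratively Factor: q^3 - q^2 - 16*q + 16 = (q - 4)*(q^2 + 3*q - 4) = (q - 4)*(q - 1)*(q + 4)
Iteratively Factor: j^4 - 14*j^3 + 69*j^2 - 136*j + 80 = (j - 1)*(j^3 - 13*j^2 + 56*j - 80) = (j - 4)*(j - 1)*(j^2 - 9*j + 20) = (j - 5)*(j - 4)*(j - 1)*(j - 4)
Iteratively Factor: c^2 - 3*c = (c - 3)*(c)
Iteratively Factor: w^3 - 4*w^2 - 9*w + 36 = (w + 3)*(w^2 - 7*w + 12) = (w - 4)*(w + 3)*(w - 3)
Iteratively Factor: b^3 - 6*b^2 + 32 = (b - 4)*(b^2 - 2*b - 8) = (b - 4)*(b + 2)*(b - 4)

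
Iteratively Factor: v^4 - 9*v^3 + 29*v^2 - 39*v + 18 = (v - 1)*(v^3 - 8*v^2 + 21*v - 18) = (v - 2)*(v - 1)*(v^2 - 6*v + 9) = (v - 3)*(v - 2)*(v - 1)*(v - 3)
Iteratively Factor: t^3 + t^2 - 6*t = (t)*(t^2 + t - 6) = t*(t - 2)*(t + 3)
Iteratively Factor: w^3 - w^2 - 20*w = (w + 4)*(w^2 - 5*w) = (w - 5)*(w + 4)*(w)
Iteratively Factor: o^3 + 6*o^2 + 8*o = (o + 4)*(o^2 + 2*o) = (o + 2)*(o + 4)*(o)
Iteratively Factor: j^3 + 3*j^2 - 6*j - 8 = (j - 2)*(j^2 + 5*j + 4) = (j - 2)*(j + 4)*(j + 1)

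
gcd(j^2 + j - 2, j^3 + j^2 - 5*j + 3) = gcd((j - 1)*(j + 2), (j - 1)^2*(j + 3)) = j - 1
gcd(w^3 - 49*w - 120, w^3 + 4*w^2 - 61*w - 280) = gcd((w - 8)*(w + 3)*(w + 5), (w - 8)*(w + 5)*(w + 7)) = w^2 - 3*w - 40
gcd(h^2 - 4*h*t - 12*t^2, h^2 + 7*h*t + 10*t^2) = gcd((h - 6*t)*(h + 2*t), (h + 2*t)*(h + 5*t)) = h + 2*t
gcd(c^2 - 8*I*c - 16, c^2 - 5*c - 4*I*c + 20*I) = c - 4*I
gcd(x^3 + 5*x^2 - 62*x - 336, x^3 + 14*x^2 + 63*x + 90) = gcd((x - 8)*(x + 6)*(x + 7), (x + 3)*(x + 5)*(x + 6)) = x + 6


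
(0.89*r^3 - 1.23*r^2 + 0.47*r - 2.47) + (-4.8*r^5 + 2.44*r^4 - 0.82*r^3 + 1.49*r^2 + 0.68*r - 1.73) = -4.8*r^5 + 2.44*r^4 + 0.0700000000000001*r^3 + 0.26*r^2 + 1.15*r - 4.2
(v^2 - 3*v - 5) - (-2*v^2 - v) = 3*v^2 - 2*v - 5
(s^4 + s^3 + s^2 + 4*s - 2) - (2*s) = s^4 + s^3 + s^2 + 2*s - 2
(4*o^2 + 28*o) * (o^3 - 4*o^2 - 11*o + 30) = 4*o^5 + 12*o^4 - 156*o^3 - 188*o^2 + 840*o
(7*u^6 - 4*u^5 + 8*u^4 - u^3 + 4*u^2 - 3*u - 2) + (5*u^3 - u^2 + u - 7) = 7*u^6 - 4*u^5 + 8*u^4 + 4*u^3 + 3*u^2 - 2*u - 9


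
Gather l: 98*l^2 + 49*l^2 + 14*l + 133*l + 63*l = 147*l^2 + 210*l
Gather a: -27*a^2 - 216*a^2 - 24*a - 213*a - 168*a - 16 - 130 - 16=-243*a^2 - 405*a - 162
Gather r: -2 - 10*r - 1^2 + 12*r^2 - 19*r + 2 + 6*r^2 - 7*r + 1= 18*r^2 - 36*r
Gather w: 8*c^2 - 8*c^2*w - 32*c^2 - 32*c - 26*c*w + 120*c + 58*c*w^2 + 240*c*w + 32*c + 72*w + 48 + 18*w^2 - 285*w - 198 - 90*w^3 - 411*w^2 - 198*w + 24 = -24*c^2 + 120*c - 90*w^3 + w^2*(58*c - 393) + w*(-8*c^2 + 214*c - 411) - 126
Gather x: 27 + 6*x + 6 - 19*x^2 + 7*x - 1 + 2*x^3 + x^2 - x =2*x^3 - 18*x^2 + 12*x + 32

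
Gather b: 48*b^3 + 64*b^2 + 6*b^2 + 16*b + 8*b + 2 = 48*b^3 + 70*b^2 + 24*b + 2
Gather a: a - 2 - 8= a - 10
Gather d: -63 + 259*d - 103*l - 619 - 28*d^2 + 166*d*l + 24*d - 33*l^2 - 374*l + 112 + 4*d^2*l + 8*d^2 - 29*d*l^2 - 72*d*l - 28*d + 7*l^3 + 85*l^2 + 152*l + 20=d^2*(4*l - 20) + d*(-29*l^2 + 94*l + 255) + 7*l^3 + 52*l^2 - 325*l - 550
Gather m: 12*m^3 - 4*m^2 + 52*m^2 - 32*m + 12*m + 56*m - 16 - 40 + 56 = 12*m^3 + 48*m^2 + 36*m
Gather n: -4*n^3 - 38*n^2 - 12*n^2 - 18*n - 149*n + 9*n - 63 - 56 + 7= -4*n^3 - 50*n^2 - 158*n - 112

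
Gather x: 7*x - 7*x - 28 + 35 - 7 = 0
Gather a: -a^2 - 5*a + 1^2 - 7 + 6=-a^2 - 5*a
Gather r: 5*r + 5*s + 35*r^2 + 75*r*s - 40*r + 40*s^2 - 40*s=35*r^2 + r*(75*s - 35) + 40*s^2 - 35*s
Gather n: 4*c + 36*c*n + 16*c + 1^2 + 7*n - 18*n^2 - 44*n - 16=20*c - 18*n^2 + n*(36*c - 37) - 15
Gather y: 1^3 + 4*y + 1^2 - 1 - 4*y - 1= 0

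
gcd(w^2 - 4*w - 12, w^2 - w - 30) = w - 6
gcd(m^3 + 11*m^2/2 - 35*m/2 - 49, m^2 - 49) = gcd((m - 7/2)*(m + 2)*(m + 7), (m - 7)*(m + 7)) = m + 7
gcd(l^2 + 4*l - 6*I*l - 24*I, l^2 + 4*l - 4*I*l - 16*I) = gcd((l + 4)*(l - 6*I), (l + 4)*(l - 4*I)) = l + 4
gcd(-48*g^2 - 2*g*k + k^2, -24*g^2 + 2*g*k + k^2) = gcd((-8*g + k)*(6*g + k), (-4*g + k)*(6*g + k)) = 6*g + k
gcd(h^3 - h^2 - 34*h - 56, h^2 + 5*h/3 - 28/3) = h + 4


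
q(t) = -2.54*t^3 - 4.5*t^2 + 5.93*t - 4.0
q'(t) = -7.62*t^2 - 9.0*t + 5.93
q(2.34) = -47.31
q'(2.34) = -56.85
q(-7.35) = 717.86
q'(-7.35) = -339.57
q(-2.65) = -4.05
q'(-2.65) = -23.73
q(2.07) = -33.54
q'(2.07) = -45.35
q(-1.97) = -13.73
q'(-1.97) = -5.91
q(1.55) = -15.08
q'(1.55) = -26.33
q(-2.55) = -6.27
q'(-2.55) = -20.67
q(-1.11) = -12.65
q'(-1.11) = 6.53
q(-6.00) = 347.06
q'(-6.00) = -214.39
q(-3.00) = 6.29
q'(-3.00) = -35.65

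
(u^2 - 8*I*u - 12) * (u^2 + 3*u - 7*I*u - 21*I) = u^4 + 3*u^3 - 15*I*u^3 - 68*u^2 - 45*I*u^2 - 204*u + 84*I*u + 252*I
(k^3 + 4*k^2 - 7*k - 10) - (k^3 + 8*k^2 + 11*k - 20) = -4*k^2 - 18*k + 10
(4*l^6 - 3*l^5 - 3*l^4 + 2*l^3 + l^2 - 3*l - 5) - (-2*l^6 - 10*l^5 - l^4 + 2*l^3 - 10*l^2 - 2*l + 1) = 6*l^6 + 7*l^5 - 2*l^4 + 11*l^2 - l - 6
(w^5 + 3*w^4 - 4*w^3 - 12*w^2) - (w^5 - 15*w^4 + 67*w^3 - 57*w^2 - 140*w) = 18*w^4 - 71*w^3 + 45*w^2 + 140*w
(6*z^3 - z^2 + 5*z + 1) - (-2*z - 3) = 6*z^3 - z^2 + 7*z + 4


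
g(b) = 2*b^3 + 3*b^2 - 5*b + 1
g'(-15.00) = 1255.00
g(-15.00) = -5999.00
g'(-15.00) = 1255.00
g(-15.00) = -5999.00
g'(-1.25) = -3.12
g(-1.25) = 8.03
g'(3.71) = 99.84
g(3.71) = 125.87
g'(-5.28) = 130.59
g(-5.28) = -183.36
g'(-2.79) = 24.96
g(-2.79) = -5.13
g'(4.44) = 139.92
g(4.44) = 213.00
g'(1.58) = 19.46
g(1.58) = 8.48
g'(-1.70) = 2.14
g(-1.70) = 8.34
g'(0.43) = -1.31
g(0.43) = -0.44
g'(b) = 6*b^2 + 6*b - 5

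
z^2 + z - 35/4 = (z - 5/2)*(z + 7/2)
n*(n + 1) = n^2 + n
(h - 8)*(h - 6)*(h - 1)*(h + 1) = h^4 - 14*h^3 + 47*h^2 + 14*h - 48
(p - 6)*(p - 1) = p^2 - 7*p + 6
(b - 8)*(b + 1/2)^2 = b^3 - 7*b^2 - 31*b/4 - 2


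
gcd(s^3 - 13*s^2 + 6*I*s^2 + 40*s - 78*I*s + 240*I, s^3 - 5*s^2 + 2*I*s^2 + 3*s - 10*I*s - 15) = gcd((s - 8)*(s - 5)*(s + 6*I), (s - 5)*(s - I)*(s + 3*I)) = s - 5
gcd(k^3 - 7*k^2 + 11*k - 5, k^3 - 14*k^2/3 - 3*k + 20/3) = k^2 - 6*k + 5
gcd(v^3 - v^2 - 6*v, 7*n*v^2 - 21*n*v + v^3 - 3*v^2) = v^2 - 3*v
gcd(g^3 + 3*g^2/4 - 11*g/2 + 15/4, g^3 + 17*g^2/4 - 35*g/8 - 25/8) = g - 5/4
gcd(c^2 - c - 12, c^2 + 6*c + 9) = c + 3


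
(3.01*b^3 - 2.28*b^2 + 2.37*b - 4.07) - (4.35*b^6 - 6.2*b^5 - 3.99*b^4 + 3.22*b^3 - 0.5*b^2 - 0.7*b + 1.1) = -4.35*b^6 + 6.2*b^5 + 3.99*b^4 - 0.21*b^3 - 1.78*b^2 + 3.07*b - 5.17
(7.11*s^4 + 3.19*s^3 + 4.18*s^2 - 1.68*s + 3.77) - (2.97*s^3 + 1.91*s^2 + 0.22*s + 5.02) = 7.11*s^4 + 0.22*s^3 + 2.27*s^2 - 1.9*s - 1.25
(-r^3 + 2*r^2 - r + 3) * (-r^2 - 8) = r^5 - 2*r^4 + 9*r^3 - 19*r^2 + 8*r - 24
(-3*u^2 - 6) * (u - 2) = -3*u^3 + 6*u^2 - 6*u + 12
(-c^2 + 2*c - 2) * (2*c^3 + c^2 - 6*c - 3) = -2*c^5 + 3*c^4 + 4*c^3 - 11*c^2 + 6*c + 6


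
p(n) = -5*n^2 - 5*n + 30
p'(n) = -10*n - 5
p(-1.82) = 22.54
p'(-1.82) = 13.20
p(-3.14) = -3.60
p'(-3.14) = 26.40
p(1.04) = 19.39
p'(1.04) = -15.40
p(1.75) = 5.94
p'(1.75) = -22.50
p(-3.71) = -20.27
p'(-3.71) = 32.10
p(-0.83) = 30.71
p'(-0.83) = 3.30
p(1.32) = 14.69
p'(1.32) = -18.20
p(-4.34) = -42.48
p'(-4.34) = 38.40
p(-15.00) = -1020.00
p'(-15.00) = 145.00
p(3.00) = -30.00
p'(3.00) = -35.00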